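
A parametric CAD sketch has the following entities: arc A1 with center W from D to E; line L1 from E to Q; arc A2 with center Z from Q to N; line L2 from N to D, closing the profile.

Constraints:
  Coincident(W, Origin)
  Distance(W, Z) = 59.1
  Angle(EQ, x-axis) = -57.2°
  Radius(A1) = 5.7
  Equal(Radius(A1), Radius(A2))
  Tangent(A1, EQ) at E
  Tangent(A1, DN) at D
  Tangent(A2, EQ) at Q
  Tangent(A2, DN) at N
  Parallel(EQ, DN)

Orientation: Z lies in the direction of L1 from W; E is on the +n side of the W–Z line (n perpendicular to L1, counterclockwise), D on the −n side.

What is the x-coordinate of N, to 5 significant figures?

27.224

The slot axis is L1's direction at -57.2°, so u = (cos -57.2°, sin -57.2°) = (0.54171, -0.84057) and n = (−sin -57.2°, cos -57.2°) = (0.84057, 0.54171). W is at the origin and Z lies 59.1 along u from W, so Z = 59.1·u = (32.015, -49.677). Tangency of A1 to both parallel lines with radius 5.7 puts E and D at W ± 5.7·n: E = (4.7912, 3.0877), D = (-4.7912, -3.0877). Equal radii place Q and N the same way about Z: Q = Z + 5.7·n = (36.806, -46.590), N = Z − 5.7·n = (27.224, -52.765). So N.x = 27.224.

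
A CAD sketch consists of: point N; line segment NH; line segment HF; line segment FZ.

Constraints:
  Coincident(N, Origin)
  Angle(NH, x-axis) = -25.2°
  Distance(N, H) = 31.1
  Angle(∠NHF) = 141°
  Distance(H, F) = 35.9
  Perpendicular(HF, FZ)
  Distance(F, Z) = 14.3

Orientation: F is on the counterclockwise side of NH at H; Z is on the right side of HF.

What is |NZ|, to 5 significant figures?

68.961

N is at the origin; NH runs at -25.2° with length 31.1, so H = 31.1·(cos -25.2°, sin -25.2°) = (28.140, -13.242). ∠NHF = 141.0°, so HF runs at -25.2° + (180° − 141.0°) = 13.800° from the x-axis; with |HF| = 35.9, F = H + 35.9·(cos 13.800°, sin 13.800°) = (63.004, -4.6784). HF is perpendicular to FZ; with |FZ| = 14.3 on the right of HF, Z = F + 14.3·(0.23853, -0.97113) = (66.415, -18.566). Then |NZ| = |Z − N| = 68.961.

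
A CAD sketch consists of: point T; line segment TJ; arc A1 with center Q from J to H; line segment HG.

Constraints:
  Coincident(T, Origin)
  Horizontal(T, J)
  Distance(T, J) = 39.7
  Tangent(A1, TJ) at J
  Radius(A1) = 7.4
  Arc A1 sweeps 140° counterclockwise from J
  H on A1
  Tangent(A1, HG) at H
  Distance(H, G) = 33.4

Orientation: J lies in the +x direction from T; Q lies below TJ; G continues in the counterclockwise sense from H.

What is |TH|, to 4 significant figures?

37.31

T is at the origin; T and J share the same y with |TJ| = 39.7 and J on the +x side, so J = (39.70, 0.000). The tangent condition forces QJ to be normal to TJ, so Q = J + (0, -7.4) = (39.70, -7.400). On A1, J sits at bearing 90° from Q; a 140° counterclockwise sweep puts H at bearing 230°, so H = Q + 7.4·(cos 230°, sin 230°) = (34.94, -13.07). Then |TH| = |H − T| = 37.31.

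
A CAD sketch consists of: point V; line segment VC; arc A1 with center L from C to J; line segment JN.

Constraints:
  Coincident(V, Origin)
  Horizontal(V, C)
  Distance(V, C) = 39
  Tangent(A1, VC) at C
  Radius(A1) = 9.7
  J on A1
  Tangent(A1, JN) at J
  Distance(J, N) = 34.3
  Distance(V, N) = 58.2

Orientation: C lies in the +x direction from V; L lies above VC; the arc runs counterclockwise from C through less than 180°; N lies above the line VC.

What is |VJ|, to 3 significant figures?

49.8

Checks: |LJ| = 9.700 ✓; ∠(LJ, JN) = 90.00° ✓; |JN| = 34.30 ✓; |VN| = 58.20 ✓.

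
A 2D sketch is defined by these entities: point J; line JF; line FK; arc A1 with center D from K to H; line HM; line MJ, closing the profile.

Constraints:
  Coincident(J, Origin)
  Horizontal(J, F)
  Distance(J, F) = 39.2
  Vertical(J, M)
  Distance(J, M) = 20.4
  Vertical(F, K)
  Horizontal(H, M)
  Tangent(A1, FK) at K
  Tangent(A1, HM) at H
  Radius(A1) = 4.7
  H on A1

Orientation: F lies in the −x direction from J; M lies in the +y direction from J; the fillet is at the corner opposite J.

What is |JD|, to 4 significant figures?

37.90

J is at the origin; JF is horizontal with |JF| = 39.2 and F on the −x side, so F = (-39.20, 0.000). JM is vertical with |JM| = 20.4 and M on the +y side, so M = (0.000, 20.40). The virtual corner opposite J is at (-39.20, 20.40). Since A1 is tangent to FK there, DK ⟂ FK and since A1 is tangent to HM there, DH ⟂ HM, with radius 4.7, so the center D sits 4.7 in from both sides at D = (-34.50, 15.70). Then |JD| = |D − J| = 37.90.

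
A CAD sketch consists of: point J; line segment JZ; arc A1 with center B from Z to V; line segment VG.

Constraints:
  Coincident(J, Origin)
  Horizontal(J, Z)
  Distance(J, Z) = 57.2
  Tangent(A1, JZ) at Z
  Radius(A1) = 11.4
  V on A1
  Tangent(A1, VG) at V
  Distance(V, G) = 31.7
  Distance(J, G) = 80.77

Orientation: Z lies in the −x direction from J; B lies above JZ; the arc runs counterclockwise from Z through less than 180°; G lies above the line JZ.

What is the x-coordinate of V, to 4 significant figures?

-48.33

J is at the origin; JZ is horizontal with |JZ| = 57.2 and Z on the −x side, so Z = (-57.20, 0.000). Tangency of A1 to JZ means the radius BZ is perpendicular to JZ, so B = Z + (0, 11.4) = (-57.20, 11.40). Since BV ⟂ VG (tangency), |BG| = √(11.4² + 31.7²) = 33.69 regardless of where V sits on A1. So G lies on both circle(J, 80.77) and circle(B, 33.69); the above-JZ intersection is G = (-68.23, 43.23). V is the foot of the tangent from G: V = (-48.33, 18.56).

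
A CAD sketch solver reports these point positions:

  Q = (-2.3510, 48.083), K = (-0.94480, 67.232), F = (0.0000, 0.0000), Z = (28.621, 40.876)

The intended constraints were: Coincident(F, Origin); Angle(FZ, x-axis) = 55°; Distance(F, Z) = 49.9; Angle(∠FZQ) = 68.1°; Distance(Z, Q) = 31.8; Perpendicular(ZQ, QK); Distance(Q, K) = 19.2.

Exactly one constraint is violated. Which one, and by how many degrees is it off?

Perpendicular(ZQ, QK) — off by 8.90°.

F = (0.00, 0.00) ✓; FZ at 55.00° ✓; |FZ| = 49.90 ✓; ∠FZQ = 68.10° ✓; |ZQ| = 31.80 ✓; ∠(ZQ, QK) = 81.10° ✗; |QK| = 19.20 ✓.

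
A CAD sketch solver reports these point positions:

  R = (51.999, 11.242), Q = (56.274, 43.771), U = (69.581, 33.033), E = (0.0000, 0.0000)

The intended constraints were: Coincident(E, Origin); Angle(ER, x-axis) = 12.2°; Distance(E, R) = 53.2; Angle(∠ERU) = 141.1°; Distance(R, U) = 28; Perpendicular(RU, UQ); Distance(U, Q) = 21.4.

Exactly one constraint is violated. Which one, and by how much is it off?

Distance(U, Q) = 21.4 — off by 4.30.

E = (0.00, 0.00) ✓; ER at 12.20° ✓; |ER| = 53.20 ✓; ∠ERU = 141.1° ✓; |RU| = 28.00 ✓; ∠(RU, UQ) = 90.00° ✓; |UQ| = 17.10 ✗.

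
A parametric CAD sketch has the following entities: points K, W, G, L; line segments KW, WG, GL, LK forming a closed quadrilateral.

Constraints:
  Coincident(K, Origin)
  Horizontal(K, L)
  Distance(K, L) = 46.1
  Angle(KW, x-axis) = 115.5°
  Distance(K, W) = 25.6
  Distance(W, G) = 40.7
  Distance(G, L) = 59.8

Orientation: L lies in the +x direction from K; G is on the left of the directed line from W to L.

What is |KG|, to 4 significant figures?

55.15

Checks: |WG| = 40.70 ✓; |GL| = 59.80 ✓.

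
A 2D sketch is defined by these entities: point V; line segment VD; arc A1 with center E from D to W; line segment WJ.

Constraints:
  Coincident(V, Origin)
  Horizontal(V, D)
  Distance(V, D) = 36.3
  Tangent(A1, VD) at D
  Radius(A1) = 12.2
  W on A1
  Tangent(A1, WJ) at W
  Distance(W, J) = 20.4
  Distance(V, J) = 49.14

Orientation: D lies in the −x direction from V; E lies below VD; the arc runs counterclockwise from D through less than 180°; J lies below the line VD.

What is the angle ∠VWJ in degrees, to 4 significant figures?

75.76°

V is at the origin; VD is horizontal with |VD| = 36.3 and D on the −x side, so D = (-36.30, 0.000). Since A1 is tangent to VD there, ED ⟂ VD, so E = D + (0, -12.2) = (-36.30, -12.20). Since EW ⟂ WJ (tangency), |EJ| = √(12.2² + 20.4²) = 23.77 regardless of where W sits on A1. So J lies on both circle(V, 49.14) and circle(E, 23.77); the below-VD intersection is J = (-33.64, -35.82). W is the foot of the tangent from J: W = (-46.00, -19.59).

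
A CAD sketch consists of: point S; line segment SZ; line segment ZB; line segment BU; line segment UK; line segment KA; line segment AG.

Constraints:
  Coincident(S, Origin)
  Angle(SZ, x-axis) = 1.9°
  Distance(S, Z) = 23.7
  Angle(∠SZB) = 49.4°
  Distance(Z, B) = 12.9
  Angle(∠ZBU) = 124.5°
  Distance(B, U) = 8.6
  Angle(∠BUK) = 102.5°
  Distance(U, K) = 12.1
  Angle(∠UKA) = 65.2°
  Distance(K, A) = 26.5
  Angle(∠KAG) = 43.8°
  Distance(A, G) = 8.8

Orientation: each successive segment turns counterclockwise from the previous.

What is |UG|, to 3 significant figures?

15.8

S is at the origin; SZ runs at 1.9° with length 23.7, so Z = (23.7, 0.786). ∠SZB = 49.4° gives ZB at 132° from the x-axis; with |ZB| = 12.9, B = (15.0, 10.3). ∠ZBU = 124.5° gives BU at -172° from the x-axis; with |BU| = 8.6, U = (6.46, 9.10). ∠BUK = 102.5° gives UK at -94.5° from the x-axis; with |UK| = 12.1, K = (5.51, -2.96). ∠UKA = 65.2° gives KA at 20.3° from the x-axis; with |KA| = 26.5, A = (30.4, 6.23). ∠KAG = 43.8° gives AG at 156° from the x-axis; with |AG| = 8.8, G = (22.3, 9.74). Then |UG| = |G − U| = 15.8.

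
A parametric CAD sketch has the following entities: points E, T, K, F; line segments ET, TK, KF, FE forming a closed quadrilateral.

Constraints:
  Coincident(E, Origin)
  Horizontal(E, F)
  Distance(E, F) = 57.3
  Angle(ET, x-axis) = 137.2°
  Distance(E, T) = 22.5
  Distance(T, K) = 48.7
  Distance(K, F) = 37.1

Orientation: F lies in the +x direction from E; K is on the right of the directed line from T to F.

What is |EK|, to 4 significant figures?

26.47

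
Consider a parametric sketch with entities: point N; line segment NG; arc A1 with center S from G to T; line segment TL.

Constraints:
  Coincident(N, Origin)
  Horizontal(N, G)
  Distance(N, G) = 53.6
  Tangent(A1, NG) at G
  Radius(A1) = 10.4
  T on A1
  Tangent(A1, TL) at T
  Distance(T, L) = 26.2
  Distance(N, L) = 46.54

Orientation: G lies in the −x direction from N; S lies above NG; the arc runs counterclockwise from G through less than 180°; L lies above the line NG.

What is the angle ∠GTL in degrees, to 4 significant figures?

145.4°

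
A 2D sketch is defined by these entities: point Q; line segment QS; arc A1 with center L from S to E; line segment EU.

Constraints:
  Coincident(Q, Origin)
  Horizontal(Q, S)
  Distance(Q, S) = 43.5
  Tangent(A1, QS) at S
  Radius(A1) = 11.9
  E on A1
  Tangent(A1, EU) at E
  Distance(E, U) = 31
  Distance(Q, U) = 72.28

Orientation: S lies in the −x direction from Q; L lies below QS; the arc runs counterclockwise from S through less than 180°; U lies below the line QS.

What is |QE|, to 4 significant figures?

56.23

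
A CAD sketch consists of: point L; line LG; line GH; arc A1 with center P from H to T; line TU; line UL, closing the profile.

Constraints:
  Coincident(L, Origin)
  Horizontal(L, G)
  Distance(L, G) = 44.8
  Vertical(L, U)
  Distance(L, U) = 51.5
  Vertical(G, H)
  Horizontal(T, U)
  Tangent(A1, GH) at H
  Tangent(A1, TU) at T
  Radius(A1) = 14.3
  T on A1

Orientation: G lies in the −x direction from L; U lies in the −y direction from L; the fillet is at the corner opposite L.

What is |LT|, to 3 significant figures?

59.9

L is at the origin; L and G share the same y with |LG| = 44.8 and G on the −x side, so G = (-44.8, 0.00). L and U share the same x with |LU| = 51.5 and U on the −y side, so U = (0.00, -51.5). The virtual corner opposite L is at (-44.8, -51.5). The tangent condition forces PH to be normal to GH and the tangent condition forces PT to be normal to TU, with radius 14.3, so the center P sits 14.3 in from both sides at P = (-30.5, -37.2). That places the tangent points at H = (-44.8, -37.2) on GH and T = (-30.5, -51.5) on TU. Then |LT| = |T − L| = 59.9.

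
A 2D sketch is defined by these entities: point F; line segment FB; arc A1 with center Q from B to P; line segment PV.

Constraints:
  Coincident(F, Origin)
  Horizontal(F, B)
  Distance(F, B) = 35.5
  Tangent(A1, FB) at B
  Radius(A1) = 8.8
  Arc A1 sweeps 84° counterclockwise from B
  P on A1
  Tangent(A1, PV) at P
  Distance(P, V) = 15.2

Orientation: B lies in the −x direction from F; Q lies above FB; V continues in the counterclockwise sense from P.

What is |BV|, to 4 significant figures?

25.21

F is at the origin; F and B share the same y with |FB| = 35.5 and B on the −x side, so B = (-35.50, 0.000). Since A1 is tangent to FB there, QB ⟂ FB, so Q = B + (0, 8.8) = (-35.50, 8.800). On A1, B sits at bearing -90° from Q; an 84° counterclockwise sweep puts P at bearing -6°, so P = Q + 8.8·(cos -6°, sin -6°) = (-26.75, 7.880). Since A1 is tangent to PV there, QP ⟂ PV, so PV runs along (−sin -6°, cos -6°); with |PV| = 15.2, V = (-25.16, 23.00). Then |BV| = |V − B| = 25.21.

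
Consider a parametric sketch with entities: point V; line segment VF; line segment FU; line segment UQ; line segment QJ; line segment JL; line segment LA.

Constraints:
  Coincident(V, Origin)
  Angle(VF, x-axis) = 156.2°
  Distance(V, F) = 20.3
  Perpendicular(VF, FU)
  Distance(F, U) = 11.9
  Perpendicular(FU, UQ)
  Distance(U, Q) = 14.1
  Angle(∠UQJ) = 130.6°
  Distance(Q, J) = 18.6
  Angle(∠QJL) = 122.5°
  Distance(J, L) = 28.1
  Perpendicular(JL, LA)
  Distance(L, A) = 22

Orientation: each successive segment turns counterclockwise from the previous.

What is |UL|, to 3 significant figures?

44.8

∠UQJ = 130.6° gives QJ at 25.6° from the x-axis; with |QJ| = 18.6, J = (6.30, -0.349). ∠QJL = 122.5° gives JL at 83.1° from the x-axis; with |JL| = 28.1, L = (9.67, 27.5). Then |UL| = |L − U| = 44.8.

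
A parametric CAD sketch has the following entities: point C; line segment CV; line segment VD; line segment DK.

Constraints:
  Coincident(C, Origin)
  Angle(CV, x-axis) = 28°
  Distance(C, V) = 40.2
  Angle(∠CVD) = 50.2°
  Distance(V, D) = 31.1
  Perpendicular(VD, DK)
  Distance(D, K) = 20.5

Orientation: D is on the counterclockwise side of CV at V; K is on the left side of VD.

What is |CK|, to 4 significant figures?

11.69

∠CVD = 50.2°, so VD runs at 28.0° + (180° − 50.2°) = 157.8° from the x-axis; with |VD| = 31.1, D = V + 31.1·(cos 157.8°, sin 157.8°) = (6.700, 30.62). The perpendicularity gives DK at right angles to VD; with |DK| = 20.5 on the left of VD, K = D + 20.5·(-0.3778, -0.9259) = (-1.046, 11.64). Then |CK| = |K − C| = 11.69.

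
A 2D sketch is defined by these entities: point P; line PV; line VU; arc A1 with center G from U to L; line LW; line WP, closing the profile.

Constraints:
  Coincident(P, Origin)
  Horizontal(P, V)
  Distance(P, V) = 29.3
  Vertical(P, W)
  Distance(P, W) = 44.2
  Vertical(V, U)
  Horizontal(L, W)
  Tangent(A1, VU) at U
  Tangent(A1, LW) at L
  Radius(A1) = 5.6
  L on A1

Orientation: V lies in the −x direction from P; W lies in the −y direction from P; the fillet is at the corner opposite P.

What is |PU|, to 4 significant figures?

48.46

P is at the origin; PV is horizontal with |PV| = 29.3 and V on the −x side, so V = (-29.30, 0.000). P and W share the same x with |PW| = 44.2 and W on the −y side, so W = (0.000, -44.20). The virtual corner opposite P is at (-29.30, -44.20). The tangent condition forces GU to be normal to VU and since A1 is tangent to LW there, GL ⟂ LW, with radius 5.6, so the center G sits 5.6 in from both sides at G = (-23.70, -38.60). That places the tangent points at U = (-29.30, -38.60) on VU and L = (-23.70, -44.20) on LW. Then |PU| = |U − P| = 48.46.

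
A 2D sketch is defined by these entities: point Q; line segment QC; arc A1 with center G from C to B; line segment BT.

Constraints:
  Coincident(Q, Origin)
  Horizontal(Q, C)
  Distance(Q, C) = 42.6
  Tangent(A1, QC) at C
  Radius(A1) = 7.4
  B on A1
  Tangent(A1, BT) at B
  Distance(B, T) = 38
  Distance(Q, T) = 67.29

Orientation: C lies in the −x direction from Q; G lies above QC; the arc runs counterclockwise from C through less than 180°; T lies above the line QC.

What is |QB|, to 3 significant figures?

37.1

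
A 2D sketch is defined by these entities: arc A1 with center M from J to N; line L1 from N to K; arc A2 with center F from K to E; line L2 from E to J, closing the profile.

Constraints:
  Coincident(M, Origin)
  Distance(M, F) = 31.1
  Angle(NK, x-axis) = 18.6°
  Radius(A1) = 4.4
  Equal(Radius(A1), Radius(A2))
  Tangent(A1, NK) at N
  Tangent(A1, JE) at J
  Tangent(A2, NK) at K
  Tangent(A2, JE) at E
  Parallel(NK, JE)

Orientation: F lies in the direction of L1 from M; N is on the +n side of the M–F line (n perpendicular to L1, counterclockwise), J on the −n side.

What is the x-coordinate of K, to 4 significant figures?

28.07

The slot axis is L1's direction at 18.6°, so u = (cos 18.6°, sin 18.6°) = (0.9478, 0.3190) and n = (−sin 18.6°, cos 18.6°) = (-0.3190, 0.9478). M is at the origin and F lies 31.1 along u from M, so F = 31.1·u = (29.48, 9.920). Tangency of A1 to both parallel lines with radius 4.4 puts N and J at M ± 4.4·n: N = (-1.403, 4.170), J = (1.403, -4.170). Equal radii place K and E the same way about F: K = F + 4.4·n = (28.07, 14.09), E = F − 4.4·n = (30.88, 5.749). So K.x = 28.07.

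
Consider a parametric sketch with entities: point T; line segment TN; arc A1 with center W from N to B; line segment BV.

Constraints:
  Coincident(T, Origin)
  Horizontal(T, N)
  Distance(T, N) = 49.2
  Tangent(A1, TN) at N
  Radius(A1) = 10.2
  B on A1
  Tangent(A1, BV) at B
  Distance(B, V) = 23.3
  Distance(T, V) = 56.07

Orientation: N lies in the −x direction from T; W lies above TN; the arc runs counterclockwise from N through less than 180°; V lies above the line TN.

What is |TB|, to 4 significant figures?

41.05

Checks: |WB| = 10.20 ✓; ∠(WB, BV) = 90.00° ✓; |BV| = 23.30 ✓; |TV| = 56.07 ✓.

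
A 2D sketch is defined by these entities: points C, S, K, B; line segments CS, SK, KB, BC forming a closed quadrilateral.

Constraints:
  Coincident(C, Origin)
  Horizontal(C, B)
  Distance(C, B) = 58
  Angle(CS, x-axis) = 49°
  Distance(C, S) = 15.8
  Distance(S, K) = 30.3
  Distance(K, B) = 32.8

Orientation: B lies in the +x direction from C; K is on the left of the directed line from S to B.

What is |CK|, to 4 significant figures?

45.32

Checks: |SK| = 30.30 ✓; |KB| = 32.80 ✓.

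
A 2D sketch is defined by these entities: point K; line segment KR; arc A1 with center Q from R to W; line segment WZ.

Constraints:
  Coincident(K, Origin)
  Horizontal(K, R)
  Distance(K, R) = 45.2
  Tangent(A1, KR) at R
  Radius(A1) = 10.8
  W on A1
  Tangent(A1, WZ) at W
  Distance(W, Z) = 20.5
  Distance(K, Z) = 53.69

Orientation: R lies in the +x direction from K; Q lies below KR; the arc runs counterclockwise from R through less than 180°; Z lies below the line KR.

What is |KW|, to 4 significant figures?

37.84

Checks: |QW| = 10.80 ✓; ∠(QW, WZ) = 90.00° ✓; |WZ| = 20.50 ✓; |KZ| = 53.69 ✓.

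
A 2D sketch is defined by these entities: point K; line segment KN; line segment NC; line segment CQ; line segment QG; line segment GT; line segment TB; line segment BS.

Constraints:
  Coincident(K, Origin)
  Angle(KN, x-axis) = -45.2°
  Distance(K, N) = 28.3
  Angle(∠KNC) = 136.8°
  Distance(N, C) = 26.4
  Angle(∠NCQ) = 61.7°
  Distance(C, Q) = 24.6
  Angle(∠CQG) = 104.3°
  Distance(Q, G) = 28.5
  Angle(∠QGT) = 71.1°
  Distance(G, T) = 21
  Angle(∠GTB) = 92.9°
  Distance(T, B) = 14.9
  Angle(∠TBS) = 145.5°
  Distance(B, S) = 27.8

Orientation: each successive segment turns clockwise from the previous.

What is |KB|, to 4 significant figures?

35.27

∠QGT = 71.1° gives GT at -31.30° from the x-axis; with |GT| = 21.0, T = (22.76, -18.49). ∠GTB = 92.9° gives TB at -118.4° from the x-axis; with |TB| = 14.9, B = (15.68, -31.60). Then |KB| = |B − K| = 35.27.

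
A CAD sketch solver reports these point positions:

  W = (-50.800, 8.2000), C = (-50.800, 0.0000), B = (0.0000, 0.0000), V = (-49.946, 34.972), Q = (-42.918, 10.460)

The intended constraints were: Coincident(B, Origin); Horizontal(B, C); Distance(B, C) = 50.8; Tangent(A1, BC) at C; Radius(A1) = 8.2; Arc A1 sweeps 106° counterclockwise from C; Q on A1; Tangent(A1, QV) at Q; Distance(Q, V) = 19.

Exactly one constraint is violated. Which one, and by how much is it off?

Distance(Q, V) = 19 — off by 6.50.

B = (0.00, 0.00) ✓; B.y = 0.00, C.y = 0.00 ✓; |BC| = 50.80 ✓; ∠(WC, CB) = 90.00° ✓; |WC| = 8.200 ✓; bearing(W→Q) − bearing(W→C) = 106.0° ✓; |WQ| = 8.200 ✓; ∠(WQ, QV) = 90.00° ✓; |QV| = 25.50 ✗.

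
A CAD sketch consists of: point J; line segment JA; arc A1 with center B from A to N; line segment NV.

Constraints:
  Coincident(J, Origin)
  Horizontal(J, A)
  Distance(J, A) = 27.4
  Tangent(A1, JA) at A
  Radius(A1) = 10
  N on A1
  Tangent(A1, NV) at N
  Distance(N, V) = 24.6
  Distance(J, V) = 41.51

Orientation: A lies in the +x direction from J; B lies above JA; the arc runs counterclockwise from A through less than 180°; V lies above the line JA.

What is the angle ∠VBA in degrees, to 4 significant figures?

166.1°

Checks: |BN| = 10.00 ✓; ∠(BN, NV) = 90.00° ✓; |NV| = 24.60 ✓; |JV| = 41.51 ✓.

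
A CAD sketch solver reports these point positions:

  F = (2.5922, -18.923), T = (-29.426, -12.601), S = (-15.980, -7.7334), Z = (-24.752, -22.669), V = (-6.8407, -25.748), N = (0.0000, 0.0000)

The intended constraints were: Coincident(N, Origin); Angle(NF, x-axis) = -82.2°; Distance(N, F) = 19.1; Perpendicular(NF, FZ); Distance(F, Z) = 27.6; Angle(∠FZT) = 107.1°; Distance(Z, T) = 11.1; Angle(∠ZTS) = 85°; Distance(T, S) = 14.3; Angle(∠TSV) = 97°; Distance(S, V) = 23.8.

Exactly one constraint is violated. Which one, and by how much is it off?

Distance(S, V) = 23.8 — off by 3.60.

N = (0.00, 0.00) ✓; NF at -82.20° ✓; |NF| = 19.10 ✓; ∠(NF, FZ) = 90.00° ✓; |FZ| = 27.60 ✓; ∠FZT = 107.1° ✓; |ZT| = 11.10 ✓; ∠ZTS = 85.00° ✓; |TS| = 14.30 ✓; ∠TSV = 97.00° ✓; |SV| = 20.20 ✗.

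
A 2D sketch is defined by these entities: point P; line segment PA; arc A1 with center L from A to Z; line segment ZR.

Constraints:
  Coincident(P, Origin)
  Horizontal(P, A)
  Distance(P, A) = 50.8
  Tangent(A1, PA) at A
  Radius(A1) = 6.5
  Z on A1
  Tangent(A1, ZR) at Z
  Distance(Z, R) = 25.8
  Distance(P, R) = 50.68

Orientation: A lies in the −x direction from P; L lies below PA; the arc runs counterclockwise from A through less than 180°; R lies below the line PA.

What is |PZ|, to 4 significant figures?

56.92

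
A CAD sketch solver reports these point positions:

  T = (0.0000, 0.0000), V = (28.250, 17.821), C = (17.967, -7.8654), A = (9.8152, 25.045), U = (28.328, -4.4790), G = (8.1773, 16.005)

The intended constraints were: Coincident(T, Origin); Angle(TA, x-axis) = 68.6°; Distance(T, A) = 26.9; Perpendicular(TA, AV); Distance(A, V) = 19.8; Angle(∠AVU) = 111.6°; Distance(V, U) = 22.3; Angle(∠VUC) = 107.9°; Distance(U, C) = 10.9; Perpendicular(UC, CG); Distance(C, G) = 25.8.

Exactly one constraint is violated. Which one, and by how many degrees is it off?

Perpendicular(UC, CG) — off by 4.20°.

T = (0.00, 0.00) ✓; TA at 68.60° ✓; |TA| = 26.90 ✓; ∠(TA, AV) = 90.00° ✓; |AV| = 19.80 ✓; ∠AVU = 111.6° ✓; |VU| = 22.30 ✓; ∠VUC = 107.9° ✓; |UC| = 10.90 ✓; ∠(UC, CG) = 85.80° ✗; |CG| = 25.80 ✓.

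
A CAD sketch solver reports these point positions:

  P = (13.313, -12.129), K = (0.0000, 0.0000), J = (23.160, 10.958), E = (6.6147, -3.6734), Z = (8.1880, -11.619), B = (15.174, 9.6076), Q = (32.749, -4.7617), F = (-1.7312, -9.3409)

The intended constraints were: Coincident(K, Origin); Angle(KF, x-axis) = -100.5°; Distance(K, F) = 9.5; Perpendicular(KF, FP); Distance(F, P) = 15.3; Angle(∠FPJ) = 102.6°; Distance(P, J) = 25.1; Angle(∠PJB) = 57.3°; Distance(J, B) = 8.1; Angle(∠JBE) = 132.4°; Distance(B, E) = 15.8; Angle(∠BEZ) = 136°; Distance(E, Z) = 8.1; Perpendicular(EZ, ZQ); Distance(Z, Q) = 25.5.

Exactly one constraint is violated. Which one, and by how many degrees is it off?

Perpendicular(EZ, ZQ) — off by 4.40°.

K = (0.00, 0.00) ✓; KF at -100.5° ✓; |KF| = 9.500 ✓; ∠(KF, FP) = 90.00° ✓; |FP| = 15.30 ✓; ∠FPJ = 102.6° ✓; |PJ| = 25.10 ✓; ∠PJB = 57.30° ✓; |JB| = 8.099 ✓; ∠JBE = 132.4° ✓; |BE| = 15.80 ✓; ∠BEZ = 136.0° ✓; |EZ| = 8.100 ✓; ∠(EZ, ZQ) = 94.40° ✗; |ZQ| = 25.50 ✓.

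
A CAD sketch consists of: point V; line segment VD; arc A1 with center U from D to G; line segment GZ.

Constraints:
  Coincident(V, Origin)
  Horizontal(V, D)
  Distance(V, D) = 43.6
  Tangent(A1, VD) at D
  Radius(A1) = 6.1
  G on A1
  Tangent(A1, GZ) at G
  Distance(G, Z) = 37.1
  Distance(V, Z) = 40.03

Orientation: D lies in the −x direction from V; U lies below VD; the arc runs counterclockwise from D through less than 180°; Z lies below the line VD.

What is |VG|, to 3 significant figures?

48.8

V is at the origin; V and D share the same y with |VD| = 43.6 and D on the −x side, so D = (-43.6, 0.00). Since A1 is tangent to VD there, UD ⟂ VD, so U = D + (0, -6.1) = (-43.6, -6.10). Since UG ⟂ GZ (tangency), |UZ| = √(6.1² + 37.1²) = 37.6 regardless of where G sits on A1. So Z lies on both circle(V, 40.03) and circle(U, 37.6); the below-VD intersection is Z = (-19.5, -35.0). G is the foot of the tangent from Z: G = (-47.6, -10.7).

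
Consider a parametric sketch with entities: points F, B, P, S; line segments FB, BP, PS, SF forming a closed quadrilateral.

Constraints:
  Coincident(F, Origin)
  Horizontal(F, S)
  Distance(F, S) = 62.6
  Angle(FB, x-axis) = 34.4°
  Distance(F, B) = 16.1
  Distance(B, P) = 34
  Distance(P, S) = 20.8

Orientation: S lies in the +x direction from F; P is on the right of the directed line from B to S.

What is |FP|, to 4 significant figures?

43.71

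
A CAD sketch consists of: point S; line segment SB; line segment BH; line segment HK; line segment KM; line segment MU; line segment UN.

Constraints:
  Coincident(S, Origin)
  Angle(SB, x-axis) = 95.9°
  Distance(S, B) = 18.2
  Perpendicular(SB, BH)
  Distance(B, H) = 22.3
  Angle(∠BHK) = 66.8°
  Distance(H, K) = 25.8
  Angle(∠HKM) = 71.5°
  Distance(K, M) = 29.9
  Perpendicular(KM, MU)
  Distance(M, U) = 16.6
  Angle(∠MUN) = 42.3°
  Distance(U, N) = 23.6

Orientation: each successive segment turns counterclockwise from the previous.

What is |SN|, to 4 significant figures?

3.358

The perpendicularity gives MU at right angles to KM, so MU runs at 137.6°; with |MU| = 16.6, U = (-3.602, 26.54). ∠MUN = 42.3° gives UN at -84.70° from the x-axis; with |UN| = 23.6, N = (-1.422, 3.042). Then |SN| = |N − S| = 3.358.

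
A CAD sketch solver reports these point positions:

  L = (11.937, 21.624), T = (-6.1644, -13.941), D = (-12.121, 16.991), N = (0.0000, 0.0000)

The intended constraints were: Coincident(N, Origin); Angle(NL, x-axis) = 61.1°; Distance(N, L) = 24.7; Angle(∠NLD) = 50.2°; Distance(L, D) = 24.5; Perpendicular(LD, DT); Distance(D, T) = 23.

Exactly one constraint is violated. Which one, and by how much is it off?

Distance(D, T) = 23 — off by 8.50.

N = (0.00, 0.00) ✓; NL at 61.10° ✓; |NL| = 24.70 ✓; ∠NLD = 50.20° ✓; |LD| = 24.50 ✓; ∠(LD, DT) = 90.00° ✓; |DT| = 31.50 ✗.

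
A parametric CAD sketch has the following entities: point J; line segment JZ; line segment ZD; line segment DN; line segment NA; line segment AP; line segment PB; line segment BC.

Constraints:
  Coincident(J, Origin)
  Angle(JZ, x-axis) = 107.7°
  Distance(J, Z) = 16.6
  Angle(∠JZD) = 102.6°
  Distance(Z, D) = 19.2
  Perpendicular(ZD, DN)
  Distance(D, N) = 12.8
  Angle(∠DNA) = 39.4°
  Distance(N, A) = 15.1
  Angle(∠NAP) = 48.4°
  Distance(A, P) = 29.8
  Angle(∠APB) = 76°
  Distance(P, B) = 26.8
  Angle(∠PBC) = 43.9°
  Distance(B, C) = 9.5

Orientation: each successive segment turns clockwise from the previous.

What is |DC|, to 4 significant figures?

21.29

J is at the origin; JZ runs at 107.7° with length 16.6, so Z = (-5.047, 15.81). ∠JZD = 102.6° gives ZD at 30.30° from the x-axis; with |ZD| = 19.2, D = (11.53, 25.50). The perpendicularity gives DN at right angles to ZD, so DN runs at -59.70°; with |DN| = 12.8, N = (17.99, 14.45). ∠DNA = 39.4° gives NA at 159.7° from the x-axis; with |NA| = 15.1, A = (3.826, 19.69). ∠NAP = 48.4° gives AP at 28.10° from the x-axis; with |AP| = 29.8, P = (30.11, 33.72). ∠APB = 76.0° gives PB at -75.90° from the x-axis; with |PB| = 26.8, B = (36.64, 7.732). ∠PBC = 43.9° gives BC at 148.0° from the x-axis; with |BC| = 9.5, C = (28.59, 12.77). Then |DC| = |C − D| = 21.29.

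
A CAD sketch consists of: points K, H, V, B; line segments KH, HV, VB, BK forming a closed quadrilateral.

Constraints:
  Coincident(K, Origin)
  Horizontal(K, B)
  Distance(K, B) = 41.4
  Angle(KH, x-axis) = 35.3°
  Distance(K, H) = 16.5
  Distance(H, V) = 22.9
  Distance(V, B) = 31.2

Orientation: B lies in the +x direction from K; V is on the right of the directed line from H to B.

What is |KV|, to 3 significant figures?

18.8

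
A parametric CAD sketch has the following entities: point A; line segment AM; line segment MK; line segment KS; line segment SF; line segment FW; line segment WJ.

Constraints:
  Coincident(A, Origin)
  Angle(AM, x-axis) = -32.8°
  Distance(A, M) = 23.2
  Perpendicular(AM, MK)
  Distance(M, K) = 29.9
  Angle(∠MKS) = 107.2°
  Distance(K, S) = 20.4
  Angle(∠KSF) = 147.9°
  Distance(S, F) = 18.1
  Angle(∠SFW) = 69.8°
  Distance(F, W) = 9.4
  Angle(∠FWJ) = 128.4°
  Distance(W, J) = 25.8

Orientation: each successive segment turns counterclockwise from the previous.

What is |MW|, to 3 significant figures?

39.4

A is at the origin; AM runs at -32.8° with length 23.2, so M = (19.5, -12.6). AM ⟂ MK, so MK runs at 57.2°; with |MK| = 29.9, K = (35.7, 12.6). ∠MKS = 107.2° gives KS at 130° from the x-axis; with |KS| = 20.4, S = (22.6, 28.2). ∠KSF = 147.9° gives SF at 162° from the x-axis; with |SF| = 18.1, F = (5.36, 33.8). ∠SFW = 69.8° gives FW at -87.7° from the x-axis; with |FW| = 9.4, W = (5.74, 24.4). Then |MW| = |W − M| = 39.4.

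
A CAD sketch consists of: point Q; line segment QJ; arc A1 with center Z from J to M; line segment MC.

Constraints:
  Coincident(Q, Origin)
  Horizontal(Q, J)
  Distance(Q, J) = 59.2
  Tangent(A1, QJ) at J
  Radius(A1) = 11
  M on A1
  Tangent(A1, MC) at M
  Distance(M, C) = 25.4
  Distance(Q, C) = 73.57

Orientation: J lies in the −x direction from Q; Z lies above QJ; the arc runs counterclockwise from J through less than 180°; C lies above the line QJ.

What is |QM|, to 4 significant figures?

52.45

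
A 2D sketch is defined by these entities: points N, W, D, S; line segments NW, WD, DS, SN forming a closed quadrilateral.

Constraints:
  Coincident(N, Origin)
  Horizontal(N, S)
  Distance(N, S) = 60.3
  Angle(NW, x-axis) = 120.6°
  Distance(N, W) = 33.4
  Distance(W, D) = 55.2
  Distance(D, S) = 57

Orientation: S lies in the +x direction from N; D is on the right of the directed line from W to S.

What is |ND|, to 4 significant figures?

22.06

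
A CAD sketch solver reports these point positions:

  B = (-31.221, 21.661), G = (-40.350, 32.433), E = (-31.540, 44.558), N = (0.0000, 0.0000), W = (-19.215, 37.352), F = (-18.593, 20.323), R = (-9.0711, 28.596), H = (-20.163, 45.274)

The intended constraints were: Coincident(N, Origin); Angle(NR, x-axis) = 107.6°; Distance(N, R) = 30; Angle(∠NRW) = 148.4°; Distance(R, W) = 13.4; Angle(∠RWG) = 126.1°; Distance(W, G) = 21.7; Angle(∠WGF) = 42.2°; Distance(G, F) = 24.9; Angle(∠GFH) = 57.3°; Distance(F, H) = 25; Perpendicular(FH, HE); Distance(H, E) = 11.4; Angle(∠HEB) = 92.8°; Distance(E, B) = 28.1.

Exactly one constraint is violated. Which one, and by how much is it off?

Distance(E, B) = 28.1 — off by 5.20.

N = (0.00, 0.00) ✓; NR at 107.6° ✓; |NR| = 30.00 ✓; ∠NRW = 148.4° ✓; |RW| = 13.40 ✓; ∠RWG = 126.1° ✓; |WG| = 21.70 ✓; ∠WGF = 42.20° ✓; |GF| = 24.90 ✓; ∠GFH = 57.30° ✓; |FH| = 25.00 ✓; ∠(FH, HE) = 90.00° ✓; |HE| = 11.40 ✓; ∠HEB = 92.80° ✓; |EB| = 22.90 ✗.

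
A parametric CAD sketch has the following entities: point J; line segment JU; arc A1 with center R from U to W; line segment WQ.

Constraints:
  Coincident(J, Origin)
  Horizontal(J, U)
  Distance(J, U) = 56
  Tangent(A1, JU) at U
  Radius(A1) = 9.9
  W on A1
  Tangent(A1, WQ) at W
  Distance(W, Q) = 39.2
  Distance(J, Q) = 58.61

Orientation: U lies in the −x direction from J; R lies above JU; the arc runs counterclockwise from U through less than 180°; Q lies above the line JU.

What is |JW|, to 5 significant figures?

46.997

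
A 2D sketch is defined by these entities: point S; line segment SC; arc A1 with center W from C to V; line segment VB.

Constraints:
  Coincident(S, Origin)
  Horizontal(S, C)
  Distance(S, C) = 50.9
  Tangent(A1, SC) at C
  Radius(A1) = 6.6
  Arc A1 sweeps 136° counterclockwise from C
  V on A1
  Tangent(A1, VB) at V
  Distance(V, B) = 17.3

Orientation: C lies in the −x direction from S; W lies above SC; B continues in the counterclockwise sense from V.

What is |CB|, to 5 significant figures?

24.652

S is at the origin; S and C share the same y with |SC| = 50.9 and C on the −x side, so C = (-50.900, 0.0000). Since A1 is tangent to SC there, WC ⟂ SC, so W = C + (0, 6.6) = (-50.900, 6.6000). On A1, C sits at bearing -90° from W; a 136° counterclockwise sweep puts V at bearing 46°, so V = W + 6.6·(cos 46°, sin 46°) = (-46.315, 11.348). Tangency of A1 to VB means the radius WV is perpendicular to VB, so VB runs along (−sin 46°, cos 46°); with |VB| = 17.3, B = (-58.760, 23.365). Then |CB| = |B − C| = 24.652.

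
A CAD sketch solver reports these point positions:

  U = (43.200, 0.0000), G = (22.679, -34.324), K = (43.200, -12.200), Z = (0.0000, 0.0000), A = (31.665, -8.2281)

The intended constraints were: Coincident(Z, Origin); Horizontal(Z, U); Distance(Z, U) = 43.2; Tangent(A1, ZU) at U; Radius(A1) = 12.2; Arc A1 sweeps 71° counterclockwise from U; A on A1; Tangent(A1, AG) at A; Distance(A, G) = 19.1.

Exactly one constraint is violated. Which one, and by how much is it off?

Distance(A, G) = 19.1 — off by 8.50.

Z = (0.00, 0.00) ✓; Z.y = 0.00, U.y = 0.00 ✓; |ZU| = 43.20 ✓; ∠(KU, UZ) = 90.00° ✓; |KU| = 12.20 ✓; bearing(K→A) − bearing(K→U) = 71.00° ✓; |KA| = 12.20 ✓; ∠(KA, AG) = 90.00° ✓; |AG| = 27.60 ✗.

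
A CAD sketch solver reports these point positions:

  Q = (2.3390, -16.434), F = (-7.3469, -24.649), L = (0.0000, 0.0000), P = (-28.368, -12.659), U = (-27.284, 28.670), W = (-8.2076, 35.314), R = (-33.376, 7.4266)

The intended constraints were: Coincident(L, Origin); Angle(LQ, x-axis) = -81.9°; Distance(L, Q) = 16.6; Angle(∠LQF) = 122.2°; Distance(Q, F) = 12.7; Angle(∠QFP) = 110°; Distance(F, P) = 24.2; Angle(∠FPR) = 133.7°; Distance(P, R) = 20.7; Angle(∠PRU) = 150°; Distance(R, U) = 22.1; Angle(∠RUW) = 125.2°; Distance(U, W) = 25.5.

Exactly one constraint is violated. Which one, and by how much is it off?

Distance(U, W) = 25.5 — off by 5.30.

L = (0.00, 0.00) ✓; LQ at -81.90° ✓; |LQ| = 16.60 ✓; ∠LQF = 122.2° ✓; |QF| = 12.70 ✓; ∠QFP = 110.0° ✓; |FP| = 24.20 ✓; ∠FPR = 133.7° ✓; |PR| = 20.70 ✓; ∠PRU = 150.0° ✓; |RU| = 22.10 ✓; ∠RUW = 125.2° ✓; |UW| = 20.20 ✗.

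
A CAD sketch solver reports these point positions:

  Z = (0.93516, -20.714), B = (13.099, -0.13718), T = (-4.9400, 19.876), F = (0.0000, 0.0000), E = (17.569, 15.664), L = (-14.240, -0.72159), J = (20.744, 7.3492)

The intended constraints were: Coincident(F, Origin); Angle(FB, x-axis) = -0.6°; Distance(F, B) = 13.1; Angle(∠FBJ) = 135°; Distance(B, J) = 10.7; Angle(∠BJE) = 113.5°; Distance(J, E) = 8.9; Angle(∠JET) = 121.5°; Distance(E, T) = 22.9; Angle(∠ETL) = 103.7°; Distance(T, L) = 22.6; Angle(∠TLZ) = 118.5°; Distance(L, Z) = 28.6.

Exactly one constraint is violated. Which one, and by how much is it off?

Distance(L, Z) = 28.6 — off by 3.50.

F = (0.00, 0.00) ✓; FB at -0.6000° ✓; |FB| = 13.10 ✓; ∠FBJ = 135.0° ✓; |BJ| = 10.70 ✓; ∠BJE = 113.5° ✓; |JE| = 8.900 ✓; ∠JET = 121.5° ✓; |ET| = 22.90 ✓; ∠ETL = 103.7° ✓; |TL| = 22.60 ✓; ∠TLZ = 118.5° ✓; |LZ| = 25.10 ✗.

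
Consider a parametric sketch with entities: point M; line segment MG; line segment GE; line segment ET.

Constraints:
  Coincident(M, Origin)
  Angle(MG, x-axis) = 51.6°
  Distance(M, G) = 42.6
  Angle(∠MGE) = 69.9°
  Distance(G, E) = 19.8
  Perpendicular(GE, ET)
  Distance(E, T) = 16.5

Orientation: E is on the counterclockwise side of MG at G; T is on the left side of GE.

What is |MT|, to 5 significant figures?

24.065

M is at the origin; MG runs at 51.6° with length 42.6, so G = 42.6·(cos 51.6°, sin 51.6°) = (26.461, 33.385). ∠MGE = 69.9°, so GE runs at 51.6° + (180° − 69.9°) = 161.70° from the x-axis; with |GE| = 19.8, E = G + 19.8·(cos 161.70°, sin 161.70°) = (7.6623, 39.602). GE is perpendicular to ET; with |ET| = 16.5 on the left of GE, T = E + 16.5·(-0.31399, -0.94943) = (2.4814, 23.937). Then |MT| = |T − M| = 24.065.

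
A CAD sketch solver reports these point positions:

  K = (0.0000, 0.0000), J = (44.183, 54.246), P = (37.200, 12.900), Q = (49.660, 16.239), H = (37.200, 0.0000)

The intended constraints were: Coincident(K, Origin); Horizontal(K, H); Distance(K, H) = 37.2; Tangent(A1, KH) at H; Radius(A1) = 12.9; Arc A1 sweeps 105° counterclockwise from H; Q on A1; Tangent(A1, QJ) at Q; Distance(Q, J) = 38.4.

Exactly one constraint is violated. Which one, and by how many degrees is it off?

Tangent(A1, QJ) at Q — off by 6.80°.

K = (0.00, 0.00) ✓; K.y = 0.00, H.y = 0.00 ✓; |KH| = 37.20 ✓; ∠(PH, HK) = 90.00° ✓; |PH| = 12.90 ✓; bearing(P→Q) − bearing(P→H) = 105.0° ✓; |PQ| = 12.90 ✓; ∠(PQ, QJ) = 96.80° ✗; |QJ| = 38.40 ✓.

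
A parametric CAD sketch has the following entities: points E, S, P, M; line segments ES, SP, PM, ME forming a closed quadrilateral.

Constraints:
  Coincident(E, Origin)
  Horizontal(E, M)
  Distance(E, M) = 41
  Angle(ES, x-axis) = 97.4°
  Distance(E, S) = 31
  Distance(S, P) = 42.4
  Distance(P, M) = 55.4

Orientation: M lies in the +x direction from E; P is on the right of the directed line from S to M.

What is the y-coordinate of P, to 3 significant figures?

-10.6

Checks: |SP| = 42.40 ✓; |PM| = 55.40 ✓.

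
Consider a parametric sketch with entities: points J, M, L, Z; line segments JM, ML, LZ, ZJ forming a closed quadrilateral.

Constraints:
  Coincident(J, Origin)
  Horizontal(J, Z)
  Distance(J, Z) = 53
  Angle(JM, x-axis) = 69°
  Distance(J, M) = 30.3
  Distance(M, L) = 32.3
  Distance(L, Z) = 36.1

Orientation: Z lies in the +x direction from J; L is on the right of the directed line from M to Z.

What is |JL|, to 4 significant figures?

17.40

J is at the origin; JZ is horizontal with |JZ| = 53.0 and Z in +x, so Z = (53.0, 0). JM runs at 69.0° with |JM| = 30.3, so M = (10.86, 28.29). L is determined by |ML| = 32.3 and |LZ| = 36.1 together: it lies at the intersection of circle(M, 32.3) and circle(Z, 36.1). With |MZ| = 50.76, the foot of the radical line on MZ is 22.82 from M and the perpendicular offset is √(32.3² − 22.82²) = 22.86. Taking the right-of-MZ solution: L = (17.06, -3.411).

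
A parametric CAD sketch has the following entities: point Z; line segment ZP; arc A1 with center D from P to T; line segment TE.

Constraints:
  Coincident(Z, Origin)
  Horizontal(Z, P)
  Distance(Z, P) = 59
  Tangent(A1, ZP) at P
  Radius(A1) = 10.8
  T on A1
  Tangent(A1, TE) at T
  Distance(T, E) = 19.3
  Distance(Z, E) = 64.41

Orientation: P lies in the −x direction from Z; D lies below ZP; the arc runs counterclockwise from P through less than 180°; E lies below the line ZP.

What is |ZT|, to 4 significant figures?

69.71

Checks: ∠(DP, PZ) = 90.00° ✓; |DT| = 10.80 ✓; ∠(DT, TE) = 90.00° ✓; |TE| = 19.30 ✓; |ZE| = 64.41 ✓.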